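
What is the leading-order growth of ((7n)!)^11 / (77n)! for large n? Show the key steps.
((7n)!)^11/(77n)! ~ ((2π·7n)^(10/2) / sqrt(11)) · 11^(−11·7n)  →  0

Write N = 7n. Stirling: N! ~ sqrt(2π N)(N/e)^N and (11N)! ~ sqrt(2π·11N)·(11N/e)^(11N).
  (N!)^11/(11N)! ~ (2π N)^(11/2) (N/e)^(11N) / [sqrt(2π·11N) (11N/e)^(11N)]
     = (2π N)^(11/2) / sqrt(2π·11N) · (N/(11N))^(11N)
     = (2π N)^((11−1)/2) / sqrt(11) · 11^(−11N).
Since 11^11 > 1, the factor 11^(−11N) decays exponentially, so the ratio → 0. Substituting N = 7n gives the stated form.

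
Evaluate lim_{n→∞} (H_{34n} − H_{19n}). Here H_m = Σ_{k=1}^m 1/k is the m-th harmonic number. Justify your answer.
lim = ln(34/19)

Euler-Maclaurin gives H_m = ln m + γ + 1/(2m) + O(1/m^2). The γ and O(1/m) terms cancel in the difference:
  H_{34n} − H_{19n} = ln(34n) − ln(19n) + O(1/n) = ln(34/19) + O(1/n).
Hence the limit is ln(34/19).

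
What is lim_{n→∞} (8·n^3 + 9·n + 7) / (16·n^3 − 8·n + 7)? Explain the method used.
lim = 8/16 = 1/2

For large n the leading n^3 terms dominate both numerator and denominator. Dividing top and bottom by n^3, every other term tends to 0, leaving 8/16 = 1/2.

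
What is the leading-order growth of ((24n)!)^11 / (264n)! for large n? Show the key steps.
((24n)!)^11/(264n)! ~ ((2π·24n)^(10/2) / sqrt(11)) · 11^(−11·24n)  →  0

Write N = 24n. Stirling: N! ~ sqrt(2π N)(N/e)^N and (11N)! ~ sqrt(2π·11N)·(11N/e)^(11N).
  (N!)^11/(11N)! ~ (2π N)^(11/2) (N/e)^(11N) / [sqrt(2π·11N) (11N/e)^(11N)]
     = (2π N)^(11/2) / sqrt(2π·11N) · (N/(11N))^(11N)
     = (2π N)^((11−1)/2) / sqrt(11) · 11^(−11N).
Since 11^11 > 1, the factor 11^(−11N) decays exponentially, so the ratio → 0. Substituting N = 24n gives the stated form.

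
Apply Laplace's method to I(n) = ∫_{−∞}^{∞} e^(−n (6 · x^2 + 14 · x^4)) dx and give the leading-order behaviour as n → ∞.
I(n) ~ sqrt(π/(6n))

φ(x) = 6 · x^2 + 14 · x^4 has its unique global minimum at x* = 0 (since φ'(x) = 12x + 56x^3 = 0 only at x = 0 for real x with both coefficients positive, and φ → ∞ as |x| → ∞). At x* = 0, φ(0) = 0 and φ''(0) = 12. Laplace's method then gives
  I(n) ~ sqrt(2π / (n · φ''(0))) · e^(−n φ(0)) = sqrt(2π / (12n)) = sqrt(π/(6n)).
The 14 · x^4 term contributes only at subleading order (an O(1/n) relative correction).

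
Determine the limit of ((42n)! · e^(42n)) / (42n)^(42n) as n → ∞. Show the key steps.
lim = ∞

Stirling: (42n)! ~ sqrt(2π·42n) · (42n/e)^(42n). Hence
  (42n)! · e^(42n) / (42n)^(42n) ~ sqrt(2π·42n) = sqrt(2π·42) · sqrt(n) → ∞.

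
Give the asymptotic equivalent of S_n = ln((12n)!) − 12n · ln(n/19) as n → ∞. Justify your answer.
S_n ~ 12n · (ln 228 − 1) + O(ln n)

Stirling: ln((12n)!) = 12n ln(12n) − 12n + O(ln n).
  S_n = 12n ln(12n) − 12n − 12n ln(n/19) + O(ln n)
      = 12n ln(12n) − 12n ln n + 12n ln 19 − 12n + O(ln n)
      = 12n ln 12 + 12n ln 19 − 12n + O(ln n)
      = 12n (ln 228 − 1) + O(ln n).
Numerically ln(228) − 1 ≈ 4.4293.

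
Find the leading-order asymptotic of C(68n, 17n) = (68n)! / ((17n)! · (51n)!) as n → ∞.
C(68n, 17n) ~ (256/27)^(17n) · sqrt(2/(3π·17n))

Write N = 17n. Apply Stirling to each factorial:
  (4N)! ~ sqrt(2π·4N) · (4N/e)^(4N),
  N! ~ sqrt(2π N) · (N/e)^N,
  (3N)! ~ sqrt(2π·3N) · (3N/e)^(3N).
The exponential factors combine to (4N)^(4N) / (N^N · (3N)^(3N)) = 4^(4N)/3^(3N) = (4^4/3^3)^N = (256/27)^N.
The square-root prefactors combine to sqrt(2π·4N) / (sqrt(2π N)·sqrt(2π·3N)) = sqrt(4 / (2π·3·N)) = sqrt(2/(3π·17n)).
Substituting N = 17n: C(68n, 17n) ~ (256/27)^(17n) · sqrt(2/(3π·17n)).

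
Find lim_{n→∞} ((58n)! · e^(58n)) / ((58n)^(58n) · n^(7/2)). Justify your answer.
lim = 0

Stirling: (58n)! ~ sqrt(2π·58n) · (58n/e)^(58n). Hence
  (58n)! · e^(58n) / (58n)^(58n) ~ sqrt(2π·58n).
Dividing by n^(7/2): sqrt(2π·58n) / n^(7/2) = sqrt(2π·58) · n^((1−7)/2), so the expression behaves like sqrt(2π·58) · n^((1−7)/2) → 0.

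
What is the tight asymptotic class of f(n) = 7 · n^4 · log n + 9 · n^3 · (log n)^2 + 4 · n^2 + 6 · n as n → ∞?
f(n) ∈ Θ(n^4 · log n)

Compare the terms by growth order. For large n, n^a · (log n)^b dominates n^a' · (log n)^b' iff a > a', or (a = a' and b > b'). Ranking the 4 terms shows the dominant one is 7 · n^4 · log n. Hence f(n) ∈ Θ(n^4 · log n).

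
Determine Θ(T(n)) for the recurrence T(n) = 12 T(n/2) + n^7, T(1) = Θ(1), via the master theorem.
T(n) = Θ(n^7)

log_2 12 ≈ 3.585. f(n) = n^7 dominates n^(log_2 12) since 7 > 3.585, and the regularity condition a·f(n/b) = 12·(n/2)^7 = (12/128)·n^7 ≤ c·f(n) holds with c = 12/128 ≈ 0.0938 < 1. So this is Case 3: T(n) = Θ(f(n)) = Θ(n^7).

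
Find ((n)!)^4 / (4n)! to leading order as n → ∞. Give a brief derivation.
((n)!)^4/(4n)! ~ ((2π·n)^(3/2) / 2) · 4^(−4·n)  →  0

Write N = n. Stirling: N! ~ sqrt(2π N)(N/e)^N and (4N)! ~ sqrt(2π·4N)·(4N/e)^(4N).
  (N!)^4/(4N)! ~ (2π N)^(4/2) (N/e)^(4N) / [sqrt(2π·4N) (4N/e)^(4N)]
     = (2π N)^(4/2) / sqrt(2π·4N) · (N/(4N))^(4N)
     = (2π N)^((4−1)/2) / 2 · 4^(−4N).
Since 4^4 > 1, the factor 4^(−4N) decays exponentially, so the ratio → 0. Substituting N = n gives the stated form.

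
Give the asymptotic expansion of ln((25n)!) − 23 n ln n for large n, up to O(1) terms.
ln((25n)!) − 23 n ln n = 2 n ln n + 25(ln 25 − 1) n + (1/2) ln(2π·25n) + O(1/n)

Stirling: ln((25n)!) = 25n ln(25n) − 25n + (1/2) ln(2π·25n) + O(1/n).
Expand 25n ln(25n) = 25n (ln n + ln 25) = 25n ln n + 25n ln 25.
Subtract 23n ln n: leading term is (25 − 23) n ln n = 2 n ln n. The next term is 25n ln 25 − 25n = 25(ln 25 − 1) n. Then the (1/2) ln(2π·25n) correction.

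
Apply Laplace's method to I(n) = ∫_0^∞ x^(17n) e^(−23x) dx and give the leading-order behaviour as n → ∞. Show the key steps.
I(n) ~ (sqrt(2π·17n) / 23) · (17n/(23e))^(17n)

Write the integrand as exp(17n ln x − 23x) and set f(x) = 17n ln x − 23x. Then f'(x) = 17n/x − 23 = 0 at x* = 17n/23, and f''(x*) = −17n/x*^2 = −23^2/(17n). Laplace's method (interior maximum) gives
  I(n) ~ e^(f(x*)) · sqrt(2π / |f''(x*)|)
        = exp(17n ln(17n/23) − 17n) · sqrt(2π · 17n / 23^2)
        = (17n/23)^(17n) e^(−17n) · sqrt(2π·17n) / 23
        = (sqrt(2π·17n) / 23) · (17n/(23e))^(17n).
This matches Γ(17n+1)/23^(17n+1) with Stirling applied to Γ.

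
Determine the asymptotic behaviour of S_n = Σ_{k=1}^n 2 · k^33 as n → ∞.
S_n ~ n^34 / 17

By integral comparison (Euler-Maclaurin), Σ_{k=1}^n 2 · k^33 = 2 · ∫_0^n x^33 dx + O(n^33) = 2 · n^34/34 = n^34 / 17 + O(n^33). (Equivalently, Faulhaber's formula gives the same leading term.)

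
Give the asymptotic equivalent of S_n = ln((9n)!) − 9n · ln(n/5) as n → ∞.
S_n ~ 9n · (ln 45 − 1) + O(ln n)

Stirling: ln((9n)!) = 9n ln(9n) − 9n + O(ln n).
  S_n = 9n ln(9n) − 9n − 9n ln(n/5) + O(ln n)
      = 9n ln(9n) − 9n ln n + 9n ln 5 − 9n + O(ln n)
      = 9n ln 9 + 9n ln 5 − 9n + O(ln n)
      = 9n (ln 45 − 1) + O(ln n).
Numerically ln(45) − 1 ≈ 2.8067.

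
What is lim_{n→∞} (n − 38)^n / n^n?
lim = e^(−38)

Rewrite as (1 − 38/n)^(n). By the standard limit (1 + x/n)^n → e^x, we have (1 − 38/n)^n → e^(−38), and raising to the 1st power gives e^(−38).
More precisely, ln[(1 − 38/n)^(n)] = n · ln(1 − 38/n) = n · (-38/n + O(1/n^2)) = -38 + O(1/n) → -38.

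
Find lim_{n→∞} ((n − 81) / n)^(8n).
lim = e^(−648)

Rewrite as (1 − 81/n)^(8n). By the standard limit (1 + x/n)^n → e^x, we have (1 − 81/n)^n → e^(−81), and raising to the 8th power gives e^(−648).
More precisely, ln[(1 − 81/n)^(8n)] = 8n · ln(1 − 81/n) = 8n · (-81/n + O(1/n^2)) = -648 + O(1/n) → -648.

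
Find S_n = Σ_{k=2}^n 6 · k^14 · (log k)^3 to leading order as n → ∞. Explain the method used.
S_n ~ 2 · n^15 · (log n)^3 / 5

By integral comparison, S_n = ∫_1^n 6 · x^14 · (log x)^3 dx + O(n^14 · (log n)^3). For the integral, the leading term of ∫_1^n x^14 (log x)^3 dx is n^15/15 · (log n)^3 (by repeated integration by parts; each step lowers the log-exponent and produces a relatively O(1/log n) correction). Hence S_n ~ 2 · n^15 · (log n)^3 / 5.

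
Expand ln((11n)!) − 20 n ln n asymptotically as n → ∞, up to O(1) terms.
ln((11n)!) − 20 n ln n = −9 n ln n + 11(ln 11 − 1) n + (1/2) ln(2π·11n) + O(1/n)

Stirling: ln((11n)!) = 11n ln(11n) − 11n + (1/2) ln(2π·11n) + O(1/n).
Expand 11n ln(11n) = 11n (ln n + ln 11) = 11n ln n + 11n ln 11.
Subtract 20n ln n: leading term is (11 − 20) n ln n = −9 n ln n. The next term is 11n ln 11 − 11n = 11(ln 11 − 1) n. Then the (1/2) ln(2π·11n) correction.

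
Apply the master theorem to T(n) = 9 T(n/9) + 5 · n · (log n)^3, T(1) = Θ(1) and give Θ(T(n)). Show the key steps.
T(n) = Θ(n · (log n)^4)

Here log_9 9 = 1 and f(n) = 5 · n · (log n)^3 = Θ(n^(log_9 9) · (log n)^3). This is the extended Case 2 of the master theorem (f matches the critical exponent up to log factors), giving T(n) = Θ(n^(log_9 9) · (log n)^(3+1)) = Θ(n · (log n)^4).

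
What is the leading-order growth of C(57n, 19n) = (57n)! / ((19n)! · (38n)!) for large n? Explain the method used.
C(57n, 19n) ~ (27/4)^(19n) · sqrt(3/(4π·19n))

Write N = 19n. Apply Stirling to each factorial:
  (3N)! ~ sqrt(2π·3N) · (3N/e)^(3N),
  N! ~ sqrt(2π N) · (N/e)^N,
  (2N)! ~ sqrt(2π·2N) · (2N/e)^(2N).
The exponential factors combine to (3N)^(3N) / (N^N · (2N)^(2N)) = 3^(3N)/2^(2N) = (3^3/2^2)^N = (27/4)^N.
The square-root prefactors combine to sqrt(2π·3N) / (sqrt(2π N)·sqrt(2π·2N)) = sqrt(3 / (2π·2·N)) = sqrt(3/(4π·19n)).
Substituting N = 19n: C(57n, 19n) ~ (27/4)^(19n) · sqrt(3/(4π·19n)).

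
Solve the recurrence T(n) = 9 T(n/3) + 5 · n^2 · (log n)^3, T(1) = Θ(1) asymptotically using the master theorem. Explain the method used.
T(n) = Θ(n^2 · (log n)^4)

Here log_3 9 = 2 and f(n) = 5 · n^2 · (log n)^3 = Θ(n^(log_3 9) · (log n)^3). This is the extended Case 2 of the master theorem (f matches the critical exponent up to log factors), giving T(n) = Θ(n^(log_3 9) · (log n)^(3+1)) = Θ(n^2 · (log n)^4).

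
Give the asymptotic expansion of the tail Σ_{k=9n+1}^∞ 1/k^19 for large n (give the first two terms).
Σ_{k>9n} 1/k^19 = 1/(18 · (9n)^18) − 1/(2 · (9n)^19) + O(1/(9n)^20)

Compare to the integral: ∫_{9n}^∞ x^(−19) dx = [−x^(−18)/18]_{9n}^∞ = 1/((19−1)·(9n)^18). The Euler-Maclaurin correction adds −f(9n)/2 = −1/(2·(9n)^19). Euler-Maclaurin then gives
  Σ_{k>9n} 1/k^19 = ∫_{9n}^∞ dx/x^19 − 1/(2·(9n)^19) + O(1/(9n)^20).
(Equivalently this is ζ(19) − Σ_{k≤9n} 1/k^19.)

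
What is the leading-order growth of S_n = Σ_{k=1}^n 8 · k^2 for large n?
S_n ~ 8 · n^3 / 3

By integral comparison (Euler-Maclaurin), Σ_{k=1}^n 8 · k^2 = 8 · ∫_0^n x^2 dx + O(n^2) = 8 · n^3/3 + O(n^2). (Equivalently, Faulhaber's formula gives the same leading term.)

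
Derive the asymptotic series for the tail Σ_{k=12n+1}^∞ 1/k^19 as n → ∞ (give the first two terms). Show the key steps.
Σ_{k>12n} 1/k^19 = 1/(18 · (12n)^18) − 1/(2 · (12n)^19) + O(1/(12n)^20)

Compare to the integral: ∫_{12n}^∞ x^(−19) dx = [−x^(−18)/18]_{12n}^∞ = 1/((19−1)·(12n)^18). The Euler-Maclaurin correction adds −f(12n)/2 = −1/(2·(12n)^19). Euler-Maclaurin then gives
  Σ_{k>12n} 1/k^19 = ∫_{12n}^∞ dx/x^19 − 1/(2·(12n)^19) + O(1/(12n)^20).
(Equivalently this is ζ(19) − Σ_{k≤12n} 1/k^19.)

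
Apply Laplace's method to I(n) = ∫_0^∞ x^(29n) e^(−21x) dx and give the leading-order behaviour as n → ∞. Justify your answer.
I(n) ~ (sqrt(2π·29n) / 21) · (29n/(21e))^(29n)

Write the integrand as exp(29n ln x − 21x) and set f(x) = 29n ln x − 21x. Then f'(x) = 29n/x − 21 = 0 at x* = 29n/21, and f''(x*) = −29n/x*^2 = −21^2/(29n). Laplace's method (interior maximum) gives
  I(n) ~ e^(f(x*)) · sqrt(2π / |f''(x*)|)
        = exp(29n ln(29n/21) − 29n) · sqrt(2π · 29n / 21^2)
        = (29n/21)^(29n) e^(−29n) · sqrt(2π·29n) / 21
        = (sqrt(2π·29n) / 21) · (29n/(21e))^(29n).
This matches Γ(29n+1)/21^(29n+1) with Stirling applied to Γ.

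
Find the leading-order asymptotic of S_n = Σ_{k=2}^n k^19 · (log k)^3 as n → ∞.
S_n ~ n^20 · (log n)^3 / 20

By integral comparison, S_n = ∫_1^n x^19 · (log x)^3 dx + O(n^19 · (log n)^3). For the integral, the leading term of ∫_1^n x^19 (log x)^3 dx is n^20/20 · (log n)^3 (by repeated integration by parts; each step lowers the log-exponent and produces a relatively O(1/log n) correction). Hence S_n ~ n^20 · (log n)^3 / 20.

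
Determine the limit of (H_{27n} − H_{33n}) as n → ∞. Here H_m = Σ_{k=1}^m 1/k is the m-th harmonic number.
lim = ln(27/33) = ln(9/11)

Euler-Maclaurin gives H_m = ln m + γ + 1/(2m) + O(1/m^2). The γ and O(1/m) terms cancel in the difference:
  H_{27n} − H_{33n} = ln(27n) − ln(33n) + O(1/n) = ln(27/33) + O(1/n).
Hence the limit is ln(27/33) = ln(9/11).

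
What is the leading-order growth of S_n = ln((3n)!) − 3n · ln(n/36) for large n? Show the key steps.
S_n ~ 3n · (ln 108 − 1) + O(ln n)

Stirling: ln((3n)!) = 3n ln(3n) − 3n + O(ln n).
  S_n = 3n ln(3n) − 3n − 3n ln(n/36) + O(ln n)
      = 3n ln(3n) − 3n ln n + 3n ln 36 − 3n + O(ln n)
      = 3n ln 3 + 3n ln 36 − 3n + O(ln n)
      = 3n (ln 108 − 1) + O(ln n).
Numerically ln(108) − 1 ≈ 3.6821.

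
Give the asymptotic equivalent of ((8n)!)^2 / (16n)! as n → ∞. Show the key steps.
((8n)!)^2/(16n)! ~ ((2π·8n)^(1/2) / sqrt(2)) · 2^(−2·8n)  →  0

Write N = 8n. Stirling: N! ~ sqrt(2π N)(N/e)^N and (2N)! ~ sqrt(2π·2N)·(2N/e)^(2N).
  (N!)^2/(2N)! ~ (2π N)^(2/2) (N/e)^(2N) / [sqrt(2π·2N) (2N/e)^(2N)]
     = (2π N)^(2/2) / sqrt(2π·2N) · (N/(2N))^(2N)
     = (2π N)^((2−1)/2) / sqrt(2) · 2^(−2N).
Since 2^2 > 1, the factor 2^(−2N) decays exponentially, so the ratio → 0. Substituting N = 8n gives the stated form.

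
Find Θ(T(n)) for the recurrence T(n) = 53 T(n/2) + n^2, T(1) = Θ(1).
T(n) = Θ(n^(log_2 53))

Master theorem: compare f(n) = n^2 to n^(log_2 53) where log_2 53 ≈ 5.728. Since 2 < log_2 53, we have f(n) = O(n^(log_2 53 − ε)) for some ε > 0 — Case 1. Hence T(n) = Θ(n^(log_2 53)).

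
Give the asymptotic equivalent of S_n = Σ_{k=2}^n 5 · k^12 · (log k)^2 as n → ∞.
S_n ~ 5 · n^13 · (log n)^2 / 13

By integral comparison, S_n = ∫_1^n 5 · x^12 · (log x)^2 dx + O(n^12 · (log n)^2). For the integral, the leading term of ∫_1^n x^12 (log x)^2 dx is n^13/13 · (log n)^2 (by repeated integration by parts; each step lowers the log-exponent and produces a relatively O(1/log n) correction). Hence S_n ~ 5 · n^13 · (log n)^2 / 13.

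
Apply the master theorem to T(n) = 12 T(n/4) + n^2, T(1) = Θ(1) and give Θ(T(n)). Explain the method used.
T(n) = Θ(n^2)

log_4 12 ≈ 1.792. f(n) = n^2 dominates n^(log_4 12) since 2 > 1.792, and the regularity condition a·f(n/b) = 12·(n/4)^2 = (12/16)·n^2 ≤ c·f(n) holds with c = 12/16 ≈ 0.75 < 1. So this is Case 3: T(n) = Θ(f(n)) = Θ(n^2).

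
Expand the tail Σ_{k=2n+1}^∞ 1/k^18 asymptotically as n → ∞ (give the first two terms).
Σ_{k>2n} 1/k^18 = 1/(17 · (2n)^17) − 1/(2 · (2n)^18) + O(1/(2n)^19)

Compare to the integral: ∫_{2n}^∞ x^(−18) dx = [−x^(−17)/17]_{2n}^∞ = 1/((18−1)·(2n)^17). The Euler-Maclaurin correction adds −f(2n)/2 = −1/(2·(2n)^18). Euler-Maclaurin then gives
  Σ_{k>2n} 1/k^18 = ∫_{2n}^∞ dx/x^18 − 1/(2·(2n)^18) + O(1/(2n)^19).
(Equivalently this is ζ(18) − Σ_{k≤2n} 1/k^18.)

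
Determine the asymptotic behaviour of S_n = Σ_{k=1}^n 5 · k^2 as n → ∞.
S_n ~ 5 · n^3 / 3

By integral comparison (Euler-Maclaurin), Σ_{k=1}^n 5 · k^2 = 5 · ∫_0^n x^2 dx + O(n^2) = 5 · n^3/3 + O(n^2). (Equivalently, Faulhaber's formula gives the same leading term.)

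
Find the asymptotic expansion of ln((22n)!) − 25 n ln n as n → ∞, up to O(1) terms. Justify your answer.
ln((22n)!) − 25 n ln n = −3 n ln n + 22(ln 22 − 1) n + (1/2) ln(2π·22n) + O(1/n)

Stirling: ln((22n)!) = 22n ln(22n) − 22n + (1/2) ln(2π·22n) + O(1/n).
Expand 22n ln(22n) = 22n (ln n + ln 22) = 22n ln n + 22n ln 22.
Subtract 25n ln n: leading term is (22 − 25) n ln n = −3 n ln n. The next term is 22n ln 22 − 22n = 22(ln 22 − 1) n. Then the (1/2) ln(2π·22n) correction.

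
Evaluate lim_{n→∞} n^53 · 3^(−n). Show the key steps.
lim = 0

Exponentials with base > 1 dominate every fixed polynomial: for any fixed c, n^c / 3^n → 0 as n → ∞ (e.g. by the ratio test, or by writing 3^n = e^(n ln 3) and noting e^(n ln 3) / n^c → ∞). Hence n^53 · 3^(−n) = n^53 / 3^n → 0.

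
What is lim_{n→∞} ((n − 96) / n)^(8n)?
lim = e^(−768)

Rewrite as (1 − 96/n)^(8n). By the standard limit (1 + x/n)^n → e^x, we have (1 − 96/n)^n → e^(−96), and raising to the 8th power gives e^(−768).
More precisely, ln[(1 − 96/n)^(8n)] = 8n · ln(1 − 96/n) = 8n · (-96/n + O(1/n^2)) = -768 + O(1/n) → -768.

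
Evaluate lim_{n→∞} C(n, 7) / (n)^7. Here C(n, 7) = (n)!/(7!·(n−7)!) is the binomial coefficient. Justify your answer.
lim = 1/7! = 1/5040

With N = n → ∞: C(N, 7) / N^7 = [N(N−1)…(N−6)] / (7! · N^7) = (1/7!) · 1 · (1 − 1/n) · … · (1 − 6/n). Each factor → 1 as N → ∞, so the limit is 1/7! = 1/5040.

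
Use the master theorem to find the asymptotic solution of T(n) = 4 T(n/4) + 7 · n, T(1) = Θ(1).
T(n) = Θ(n log n)

log_4 4 = 1, and f(n) = 7 · n = Θ(n^(log_4 4)). This is Case 2 of the master theorem: T(n) = Θ(f(n) · log n) = Θ(n log n).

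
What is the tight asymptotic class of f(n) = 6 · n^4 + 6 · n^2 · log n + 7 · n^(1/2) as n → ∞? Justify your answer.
f(n) ∈ Θ(n^4)

Compare the terms by growth order. For large n, n^a · (log n)^b dominates n^a' · (log n)^b' iff a > a', or (a = a' and b > b'). Ranking the 3 terms shows the dominant one is 6 · n^4. Hence f(n) ∈ Θ(n^4).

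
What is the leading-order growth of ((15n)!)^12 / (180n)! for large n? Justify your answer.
((15n)!)^12/(180n)! ~ ((2π·15n)^(11/2) / sqrt(12)) · 12^(−12·15n)  →  0

Write N = 15n. Stirling: N! ~ sqrt(2π N)(N/e)^N and (12N)! ~ sqrt(2π·12N)·(12N/e)^(12N).
  (N!)^12/(12N)! ~ (2π N)^(12/2) (N/e)^(12N) / [sqrt(2π·12N) (12N/e)^(12N)]
     = (2π N)^(12/2) / sqrt(2π·12N) · (N/(12N))^(12N)
     = (2π N)^((12−1)/2) / sqrt(12) · 12^(−12N).
Since 12^12 > 1, the factor 12^(−12N) decays exponentially, so the ratio → 0. Substituting N = 15n gives the stated form.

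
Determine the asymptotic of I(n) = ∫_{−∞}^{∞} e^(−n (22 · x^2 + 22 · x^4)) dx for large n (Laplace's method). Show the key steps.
I(n) ~ sqrt(π/(22n))

φ(x) = 22 · x^2 + 22 · x^4 has its unique global minimum at x* = 0 (since φ'(x) = 44x + 88x^3 = 0 only at x = 0 for real x with both coefficients positive, and φ → ∞ as |x| → ∞). At x* = 0, φ(0) = 0 and φ''(0) = 44. Laplace's method then gives
  I(n) ~ sqrt(2π / (n · φ''(0))) · e^(−n φ(0)) = sqrt(2π / (44n)) = sqrt(π/(22n)).
The 22 · x^4 term contributes only at subleading order (an O(1/n) relative correction).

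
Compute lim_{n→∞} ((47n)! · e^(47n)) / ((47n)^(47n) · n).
lim = 0

Stirling: (47n)! ~ sqrt(2π·47n) · (47n/e)^(47n). Hence
  (47n)! · e^(47n) / (47n)^(47n) ~ sqrt(2π·47n).
Dividing by n: sqrt(2π·47n) / n = sqrt(2π·47) · n^((1−2)/2), so the expression behaves like sqrt(2π·47) · n^((1−2)/2) → 0.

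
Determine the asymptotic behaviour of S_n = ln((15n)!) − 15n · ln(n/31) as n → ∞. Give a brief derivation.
S_n ~ 15n · (ln 465 − 1) + O(ln n)

Stirling: ln((15n)!) = 15n ln(15n) − 15n + O(ln n).
  S_n = 15n ln(15n) − 15n − 15n ln(n/31) + O(ln n)
      = 15n ln(15n) − 15n ln n + 15n ln 31 − 15n + O(ln n)
      = 15n ln 15 + 15n ln 31 − 15n + O(ln n)
      = 15n (ln 465 − 1) + O(ln n).
Numerically ln(465) − 1 ≈ 5.1420.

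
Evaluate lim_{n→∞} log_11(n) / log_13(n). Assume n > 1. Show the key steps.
lim = ln(13) / ln(11) = log_11(13)

Change of base: log_11(n) = ln n / ln 11 and log_13(n) = ln n / ln 13. The ratio is (ln n / ln 11) · (ln 13 / ln n) = ln 13 / ln 11, a constant independent of n. So the limit is ln 13 / ln 11 = log_11(13).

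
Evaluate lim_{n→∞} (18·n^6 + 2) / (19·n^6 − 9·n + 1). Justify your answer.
lim = 18/19

For large n the leading n^6 terms dominate both numerator and denominator. Dividing top and bottom by n^6, every other term tends to 0, leaving 18/19.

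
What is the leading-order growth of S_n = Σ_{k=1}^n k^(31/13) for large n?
S_n ~ (13/44) · n^(44/13)

Integral comparison: Σ_{k=1}^n k^(31/13) = ∫_0^n x^(31/13) dx + O(n^(31/13)). The integral is n^(1 + 31/13) / (1 + 31/13) = n^((31+13)/13) / ((31+13)/13) = (13/44) · n^(44/13).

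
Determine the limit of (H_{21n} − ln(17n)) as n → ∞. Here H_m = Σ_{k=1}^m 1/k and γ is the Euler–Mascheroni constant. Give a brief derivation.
lim = ln(21/17) + γ

By Euler-Maclaurin, H_m = ln m + γ + O(1/m). So
  H_{21n} − ln(17n) = ln(21n) + γ − ln(17n) + O(1/n)
                       = ln(21/17) + γ + O(1/n).
Hence the limit is ln(21/17) + γ.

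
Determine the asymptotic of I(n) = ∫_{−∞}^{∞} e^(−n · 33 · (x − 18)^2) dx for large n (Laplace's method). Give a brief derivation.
I(n) = sqrt(π/(33n))

Here φ(x) = 33 · (x − 18)^2 has its unique minimum at x* = 18 with φ(x*) = 0 and φ''(x*) = 66. Laplace's method gives
  I(n) ~ e^(−n φ(x*)) · sqrt(2π / (n · φ''(x*))) = sqrt(2π / (66n)) = sqrt(π/(33n)).
This is exact: substituting u = (x − 18)·sqrt(33n) gives I(n) = (1/sqrt(33n)) ∫_{−∞}^{∞} e^(−u^2) du = sqrt(π/(33n)).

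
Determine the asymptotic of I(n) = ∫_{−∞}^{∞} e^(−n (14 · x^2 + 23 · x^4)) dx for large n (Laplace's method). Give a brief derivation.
I(n) ~ sqrt(π/(14n))

φ(x) = 14 · x^2 + 23 · x^4 has its unique global minimum at x* = 0 (since φ'(x) = 28x + 92x^3 = 0 only at x = 0 for real x with both coefficients positive, and φ → ∞ as |x| → ∞). At x* = 0, φ(0) = 0 and φ''(0) = 28. Laplace's method then gives
  I(n) ~ sqrt(2π / (n · φ''(0))) · e^(−n φ(0)) = sqrt(2π / (28n)) = sqrt(π/(14n)).
The 23 · x^4 term contributes only at subleading order (an O(1/n) relative correction).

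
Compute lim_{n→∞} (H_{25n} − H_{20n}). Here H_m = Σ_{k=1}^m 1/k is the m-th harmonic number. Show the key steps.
lim = ln(25/20) = ln(5/4)

Euler-Maclaurin gives H_m = ln m + γ + 1/(2m) + O(1/m^2). The γ and O(1/m) terms cancel in the difference:
  H_{25n} − H_{20n} = ln(25n) − ln(20n) + O(1/n) = ln(25/20) + O(1/n).
Hence the limit is ln(25/20) = ln(5/4).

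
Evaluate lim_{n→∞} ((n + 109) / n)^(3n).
lim = e^327

Rewrite as (1 + 109/n)^(3n). By the standard limit (1 + x/n)^n → e^x, we have (1 + 109/n)^n → e^109, and raising to the 3rd power gives e^327.
More precisely, ln[(1 + 109/n)^(3n)] = 3n · ln(1 + 109/n) = 3n · (109/n + O(1/n^2)) = 327 + O(1/n) → 327.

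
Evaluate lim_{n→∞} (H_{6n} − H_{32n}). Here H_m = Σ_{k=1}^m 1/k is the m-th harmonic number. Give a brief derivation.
lim = ln(6/32) = ln(3/16)

Euler-Maclaurin gives H_m = ln m + γ + 1/(2m) + O(1/m^2). The γ and O(1/m) terms cancel in the difference:
  H_{6n} − H_{32n} = ln(6n) − ln(32n) + O(1/n) = ln(6/32) + O(1/n).
Hence the limit is ln(6/32) = ln(3/16).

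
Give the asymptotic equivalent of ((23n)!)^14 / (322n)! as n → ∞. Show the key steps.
((23n)!)^14/(322n)! ~ ((2π·23n)^(13/2) / sqrt(14)) · 14^(−14·23n)  →  0

Write N = 23n. Stirling: N! ~ sqrt(2π N)(N/e)^N and (14N)! ~ sqrt(2π·14N)·(14N/e)^(14N).
  (N!)^14/(14N)! ~ (2π N)^(14/2) (N/e)^(14N) / [sqrt(2π·14N) (14N/e)^(14N)]
     = (2π N)^(14/2) / sqrt(2π·14N) · (N/(14N))^(14N)
     = (2π N)^((14−1)/2) / sqrt(14) · 14^(−14N).
Since 14^14 > 1, the factor 14^(−14N) decays exponentially, so the ratio → 0. Substituting N = 23n gives the stated form.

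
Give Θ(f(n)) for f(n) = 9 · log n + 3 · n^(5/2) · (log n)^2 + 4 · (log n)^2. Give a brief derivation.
f(n) ∈ Θ(n^(5/2) · (log n)^2)

Compare the terms by growth order. For large n, n^a · (log n)^b dominates n^a' · (log n)^b' iff a > a', or (a = a' and b > b'). Ranking the 3 terms shows the dominant one is 3 · n^(5/2) · (log n)^2. Hence f(n) ∈ Θ(n^(5/2) · (log n)^2).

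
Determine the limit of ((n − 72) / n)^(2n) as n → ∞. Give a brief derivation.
lim = e^(−144)

Rewrite as (1 − 72/n)^(2n). By the standard limit (1 + x/n)^n → e^x, we have (1 − 72/n)^n → e^(−72), and raising to the 2nd power gives e^(−144).
More precisely, ln[(1 − 72/n)^(2n)] = 2n · ln(1 − 72/n) = 2n · (-72/n + O(1/n^2)) = -144 + O(1/n) → -144.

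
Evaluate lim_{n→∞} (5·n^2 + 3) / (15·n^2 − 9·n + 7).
lim = 5/15 = 1/3

For large n the leading n^2 terms dominate both numerator and denominator. Dividing top and bottom by n^2, every other term tends to 0, leaving 5/15 = 1/3.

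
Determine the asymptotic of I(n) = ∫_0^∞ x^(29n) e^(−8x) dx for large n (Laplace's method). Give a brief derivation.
I(n) ~ (sqrt(2π·29n) / 8) · (29n/(8e))^(29n)

Write the integrand as exp(29n ln x − 8x) and set f(x) = 29n ln x − 8x. Then f'(x) = 29n/x − 8 = 0 at x* = 29n/8, and f''(x*) = −29n/x*^2 = −8^2/(29n). Laplace's method (interior maximum) gives
  I(n) ~ e^(f(x*)) · sqrt(2π / |f''(x*)|)
        = exp(29n ln(29n/8) − 29n) · sqrt(2π · 29n / 8^2)
        = (29n/8)^(29n) e^(−29n) · sqrt(2π·29n) / 8
        = (sqrt(2π·29n) / 8) · (29n/(8e))^(29n).
This matches Γ(29n+1)/8^(29n+1) with Stirling applied to Γ.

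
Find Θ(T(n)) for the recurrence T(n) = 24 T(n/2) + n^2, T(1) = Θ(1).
T(n) = Θ(n^(log_2 24))

Master theorem: compare f(n) = n^2 to n^(log_2 24) where log_2 24 ≈ 4.585. Since 2 < log_2 24, we have f(n) = O(n^(log_2 24 − ε)) for some ε > 0 — Case 1. Hence T(n) = Θ(n^(log_2 24)).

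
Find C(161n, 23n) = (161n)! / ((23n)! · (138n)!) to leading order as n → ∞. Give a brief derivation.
C(161n, 23n) ~ (823543/46656)^(23n) · sqrt(7/(12π·23n))

Write N = 23n. Apply Stirling to each factorial:
  (7N)! ~ sqrt(2π·7N) · (7N/e)^(7N),
  N! ~ sqrt(2π N) · (N/e)^N,
  (6N)! ~ sqrt(2π·6N) · (6N/e)^(6N).
The exponential factors combine to (7N)^(7N) / (N^N · (6N)^(6N)) = 7^(7N)/6^(6N) = (7^7/6^6)^N = (823543/46656)^N.
The square-root prefactors combine to sqrt(2π·7N) / (sqrt(2π N)·sqrt(2π·6N)) = sqrt(7 / (2π·6·N)) = sqrt(7/(12π·23n)).
Substituting N = 23n: C(161n, 23n) ~ (823543/46656)^(23n) · sqrt(7/(12π·23n)).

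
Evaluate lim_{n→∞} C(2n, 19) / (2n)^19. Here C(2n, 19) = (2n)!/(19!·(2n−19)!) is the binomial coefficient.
lim = 1/19! = 1/121645100408832000

With N = 2n → ∞: C(N, 19) / N^19 = [N(N−1)…(N−18)] / (19! · N^19) = (1/19!) · 1 · (1 − 1/(2n)) · … · (1 − 18/(2n)). Each factor → 1 as N → ∞, so the limit is 1/19! = 1/121645100408832000.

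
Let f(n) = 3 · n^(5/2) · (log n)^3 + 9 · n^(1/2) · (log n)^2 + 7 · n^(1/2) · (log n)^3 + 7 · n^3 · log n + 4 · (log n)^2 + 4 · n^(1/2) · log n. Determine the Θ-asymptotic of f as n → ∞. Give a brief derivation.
f(n) ∈ Θ(n^3 · log n)

Compare the terms by growth order. For large n, n^a · (log n)^b dominates n^a' · (log n)^b' iff a > a', or (a = a' and b > b'). Ranking the 6 terms shows the dominant one is 7 · n^3 · log n. Hence f(n) ∈ Θ(n^3 · log n).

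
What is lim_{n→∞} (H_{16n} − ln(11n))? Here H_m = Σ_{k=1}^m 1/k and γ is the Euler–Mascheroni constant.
lim = ln(16/11) + γ

By Euler-Maclaurin, H_m = ln m + γ + O(1/m). So
  H_{16n} − ln(11n) = ln(16n) + γ − ln(11n) + O(1/n)
                       = ln(16/11) + γ + O(1/n).
Hence the limit is ln(16/11) + γ.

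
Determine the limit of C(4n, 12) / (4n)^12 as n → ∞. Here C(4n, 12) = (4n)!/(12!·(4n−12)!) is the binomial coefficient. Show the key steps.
lim = 1/12! = 1/479001600

With N = 4n → ∞: C(N, 12) / N^12 = [N(N−1)…(N−11)] / (12! · N^12) = (1/12!) · 1 · (1 − 1/(4n)) · … · (1 − 11/(4n)). Each factor → 1 as N → ∞, so the limit is 1/12! = 1/479001600.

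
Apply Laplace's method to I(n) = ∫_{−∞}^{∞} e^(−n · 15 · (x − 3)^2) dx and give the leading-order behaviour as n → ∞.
I(n) = sqrt(π/(15n))

Here φ(x) = 15 · (x − 3)^2 has its unique minimum at x* = 3 with φ(x*) = 0 and φ''(x*) = 30. Laplace's method gives
  I(n) ~ e^(−n φ(x*)) · sqrt(2π / (n · φ''(x*))) = sqrt(2π / (30n)) = sqrt(π/(15n)).
This is exact: substituting u = (x − 3)·sqrt(15n) gives I(n) = (1/sqrt(15n)) ∫_{−∞}^{∞} e^(−u^2) du = sqrt(π/(15n)).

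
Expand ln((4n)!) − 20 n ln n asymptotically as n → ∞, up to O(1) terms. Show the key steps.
ln((4n)!) − 20 n ln n = −16 n ln n + 4(ln 4 − 1) n + (1/2) ln(2π·4n) + O(1/n)

Stirling: ln((4n)!) = 4n ln(4n) − 4n + (1/2) ln(2π·4n) + O(1/n).
Expand 4n ln(4n) = 4n (ln n + ln 4) = 4n ln n + 4n ln 4.
Subtract 20n ln n: leading term is (4 − 20) n ln n = −16 n ln n. The next term is 4n ln 4 − 4n = 4(ln 4 − 1) n. Then the (1/2) ln(2π·4n) correction.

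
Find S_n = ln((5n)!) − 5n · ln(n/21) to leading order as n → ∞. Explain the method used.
S_n ~ 5n · (ln 105 − 1) + O(ln n)

Stirling: ln((5n)!) = 5n ln(5n) − 5n + O(ln n).
  S_n = 5n ln(5n) − 5n − 5n ln(n/21) + O(ln n)
      = 5n ln(5n) − 5n ln n + 5n ln 21 − 5n + O(ln n)
      = 5n ln 5 + 5n ln 21 − 5n + O(ln n)
      = 5n (ln 105 − 1) + O(ln n).
Numerically ln(105) − 1 ≈ 3.6540.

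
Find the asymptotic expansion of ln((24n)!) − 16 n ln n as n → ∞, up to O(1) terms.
ln((24n)!) − 16 n ln n = 8 n ln n + 24(ln 24 − 1) n + (1/2) ln(2π·24n) + O(1/n)

Stirling: ln((24n)!) = 24n ln(24n) − 24n + (1/2) ln(2π·24n) + O(1/n).
Expand 24n ln(24n) = 24n (ln n + ln 24) = 24n ln n + 24n ln 24.
Subtract 16n ln n: leading term is (24 − 16) n ln n = 8 n ln n. The next term is 24n ln 24 − 24n = 24(ln 24 − 1) n. Then the (1/2) ln(2π·24n) correction.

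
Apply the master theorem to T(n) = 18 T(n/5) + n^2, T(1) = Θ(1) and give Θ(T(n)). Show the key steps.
T(n) = Θ(n^2)

log_5 18 ≈ 1.796. f(n) = n^2 dominates n^(log_5 18) since 2 > 1.796, and the regularity condition a·f(n/b) = 18·(n/5)^2 = (18/25)·n^2 ≤ c·f(n) holds with c = 18/25 ≈ 0.72 < 1. So this is Case 3: T(n) = Θ(f(n)) = Θ(n^2).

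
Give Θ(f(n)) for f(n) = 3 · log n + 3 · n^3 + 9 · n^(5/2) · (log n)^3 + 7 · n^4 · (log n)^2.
f(n) ∈ Θ(n^4 · (log n)^2)

Compare the terms by growth order. For large n, n^a · (log n)^b dominates n^a' · (log n)^b' iff a > a', or (a = a' and b > b'). Ranking the 4 terms shows the dominant one is 7 · n^4 · (log n)^2. Hence f(n) ∈ Θ(n^4 · (log n)^2).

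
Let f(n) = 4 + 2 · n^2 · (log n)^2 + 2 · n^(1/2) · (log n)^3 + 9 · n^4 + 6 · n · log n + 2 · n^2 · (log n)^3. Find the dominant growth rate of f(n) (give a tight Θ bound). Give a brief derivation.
f(n) ∈ Θ(n^4)

Compare the terms by growth order. For large n, n^a · (log n)^b dominates n^a' · (log n)^b' iff a > a', or (a = a' and b > b'). Ranking the 6 terms shows the dominant one is 9 · n^4. Hence f(n) ∈ Θ(n^4).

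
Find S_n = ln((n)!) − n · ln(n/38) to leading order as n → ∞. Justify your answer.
S_n ~ n · (ln 38 − 1) + O(ln n)

Stirling: ln((n)!) = n ln(n) − n + O(ln n).
  S_n = n ln(n) − n − n ln(n/38) + O(ln n)
      = n ln(n) − n ln n + n ln 38 − n + O(ln n)
      = n ln 38 − n + O(ln n)
      = n (ln 38 − 1) + O(ln n).
Numerically ln(38) − 1 ≈ 2.6376.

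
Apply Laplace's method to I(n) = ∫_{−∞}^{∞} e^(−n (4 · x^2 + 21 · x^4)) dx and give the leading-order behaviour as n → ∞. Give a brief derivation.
I(n) ~ sqrt(π/(4n))

φ(x) = 4 · x^2 + 21 · x^4 has its unique global minimum at x* = 0 (since φ'(x) = 8x + 84x^3 = 0 only at x = 0 for real x with both coefficients positive, and φ → ∞ as |x| → ∞). At x* = 0, φ(0) = 0 and φ''(0) = 8. Laplace's method then gives
  I(n) ~ sqrt(2π / (n · φ''(0))) · e^(−n φ(0)) = sqrt(2π / (8n)) = sqrt(π/(4n)).
The 21 · x^4 term contributes only at subleading order (an O(1/n) relative correction).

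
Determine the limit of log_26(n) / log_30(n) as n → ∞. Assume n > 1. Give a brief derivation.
lim = ln(30) / ln(26) = log_26(30)

Change of base: log_26(n) = ln n / ln 26 and log_30(n) = ln n / ln 30. The ratio is (ln n / ln 26) · (ln 30 / ln n) = ln 30 / ln 26, a constant independent of n. So the limit is ln 30 / ln 26 = log_26(30).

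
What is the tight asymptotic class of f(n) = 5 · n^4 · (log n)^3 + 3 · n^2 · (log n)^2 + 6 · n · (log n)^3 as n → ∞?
f(n) ∈ Θ(n^4 · (log n)^3)

Compare the terms by growth order. For large n, n^a · (log n)^b dominates n^a' · (log n)^b' iff a > a', or (a = a' and b > b'). Ranking the 3 terms shows the dominant one is 5 · n^4 · (log n)^3. Hence f(n) ∈ Θ(n^4 · (log n)^3).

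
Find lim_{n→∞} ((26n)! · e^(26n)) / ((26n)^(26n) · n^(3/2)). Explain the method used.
lim = 0

Stirling: (26n)! ~ sqrt(2π·26n) · (26n/e)^(26n). Hence
  (26n)! · e^(26n) / (26n)^(26n) ~ sqrt(2π·26n).
Dividing by n^(3/2): sqrt(2π·26n) / n^(3/2) = sqrt(2π·26) · n^((1−3)/2), so the expression behaves like sqrt(2π·26) · n^((1−3)/2) → 0.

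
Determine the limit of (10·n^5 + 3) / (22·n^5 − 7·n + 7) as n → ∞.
lim = 10/22 = 5/11

For large n the leading n^5 terms dominate both numerator and denominator. Dividing top and bottom by n^5, every other term tends to 0, leaving 10/22 = 5/11.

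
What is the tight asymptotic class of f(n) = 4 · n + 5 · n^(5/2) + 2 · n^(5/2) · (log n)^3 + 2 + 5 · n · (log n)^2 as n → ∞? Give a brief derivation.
f(n) ∈ Θ(n^(5/2) · (log n)^3)

Compare the terms by growth order. For large n, n^a · (log n)^b dominates n^a' · (log n)^b' iff a > a', or (a = a' and b > b'). Ranking the 5 terms shows the dominant one is 2 · n^(5/2) · (log n)^3. Hence f(n) ∈ Θ(n^(5/2) · (log n)^3).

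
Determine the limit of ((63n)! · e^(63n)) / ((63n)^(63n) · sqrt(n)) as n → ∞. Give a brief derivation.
lim = sqrt(2π·63)

Stirling: (63n)! ~ sqrt(2π·63n) · (63n/e)^(63n). Hence
  (63n)! · e^(63n) / (63n)^(63n) ~ sqrt(2π·63n).
Dividing by sqrt(n): sqrt(2π·63n) / sqrt(n) = sqrt(2π·63) · n^((1−1)/2), so the limit is sqrt(2π·63).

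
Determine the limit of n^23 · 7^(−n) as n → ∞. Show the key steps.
lim = 0

Exponentials with base > 1 dominate every fixed polynomial: for any fixed c, n^c / 7^n → 0 as n → ∞ (e.g. by the ratio test, or by writing 7^n = e^(n ln 7) and noting e^(n ln 7) / n^c → ∞). Hence n^23 · 7^(−n) = n^23 / 7^n → 0.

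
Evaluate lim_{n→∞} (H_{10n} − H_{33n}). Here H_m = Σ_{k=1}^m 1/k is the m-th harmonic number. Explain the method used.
lim = ln(10/33)

Euler-Maclaurin gives H_m = ln m + γ + 1/(2m) + O(1/m^2). The γ and O(1/m) terms cancel in the difference:
  H_{10n} − H_{33n} = ln(10n) − ln(33n) + O(1/n) = ln(10/33) + O(1/n).
Hence the limit is ln(10/33).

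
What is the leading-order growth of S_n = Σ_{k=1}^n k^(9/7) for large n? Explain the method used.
S_n ~ (7/16) · n^(16/7)

Integral comparison: Σ_{k=1}^n k^(9/7) = ∫_0^n x^(9/7) dx + O(n^(9/7)). The integral is n^(1 + 9/7) / (1 + 9/7) = n^((9+7)/7) / ((9+7)/7) = (7/16) · n^(16/7).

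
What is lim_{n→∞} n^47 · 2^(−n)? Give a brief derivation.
lim = 0

Exponentials with base > 1 dominate every fixed polynomial: for any fixed c, n^c / 2^n → 0 as n → ∞ (e.g. by the ratio test, or by writing 2^n = e^(n ln 2) and noting e^(n ln 2) / n^c → ∞). Hence n^47 · 2^(−n) = n^47 / 2^n → 0.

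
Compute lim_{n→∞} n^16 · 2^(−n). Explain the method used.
lim = 0

Exponentials with base > 1 dominate every fixed polynomial: for any fixed c, n^c / 2^n → 0 as n → ∞ (e.g. by the ratio test, or by writing 2^n = e^(n ln 2) and noting e^(n ln 2) / n^c → ∞). Hence n^16 · 2^(−n) = n^16 / 2^n → 0.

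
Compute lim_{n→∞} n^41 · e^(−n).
lim = 0

Exponentials with base > 1 dominate every fixed polynomial: for any fixed c, n^c / e^n → 0 as n → ∞ (e.g. by the ratio test, or since e^n grows faster than any power of n). Hence n^41 · e^(−n) = n^41 / e^n → 0.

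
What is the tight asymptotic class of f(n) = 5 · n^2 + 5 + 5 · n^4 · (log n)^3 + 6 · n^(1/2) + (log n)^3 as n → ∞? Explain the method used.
f(n) ∈ Θ(n^4 · (log n)^3)

Compare the terms by growth order. For large n, n^a · (log n)^b dominates n^a' · (log n)^b' iff a > a', or (a = a' and b > b'). Ranking the 5 terms shows the dominant one is 5 · n^4 · (log n)^3. Hence f(n) ∈ Θ(n^4 · (log n)^3).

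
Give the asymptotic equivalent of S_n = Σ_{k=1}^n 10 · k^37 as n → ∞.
S_n ~ 5 · n^38 / 19

By integral comparison (Euler-Maclaurin), Σ_{k=1}^n 10 · k^37 = 10 · ∫_0^n x^37 dx + O(n^37) = 10 · n^38/38 = 5 · n^38 / 19 + O(n^37). (Equivalently, Faulhaber's formula gives the same leading term.)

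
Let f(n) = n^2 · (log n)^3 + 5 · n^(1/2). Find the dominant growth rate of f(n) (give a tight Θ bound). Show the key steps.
f(n) ∈ Θ(n^2 · (log n)^3)

Compare the terms by growth order. For large n, n^a · (log n)^b dominates n^a' · (log n)^b' iff a > a', or (a = a' and b > b'). Ranking the 2 terms shows the dominant one is n^2 · (log n)^3. Hence f(n) ∈ Θ(n^2 · (log n)^3).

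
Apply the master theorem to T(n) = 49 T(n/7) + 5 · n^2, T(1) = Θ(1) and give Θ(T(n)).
T(n) = Θ(n^2 log n)

log_7 49 = 2, and f(n) = 5 · n^2 = Θ(n^(log_7 49)). This is Case 2 of the master theorem: T(n) = Θ(f(n) · log n) = Θ(n^2 log n).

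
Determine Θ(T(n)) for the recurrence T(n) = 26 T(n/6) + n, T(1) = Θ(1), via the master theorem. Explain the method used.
T(n) = Θ(n^(log_6 26))

Master theorem: compare f(n) = n to n^(log_6 26) where log_6 26 ≈ 1.818. Since 1 < log_6 26, we have f(n) = O(n^(log_6 26 − ε)) for some ε > 0 — Case 1. Hence T(n) = Θ(n^(log_6 26)).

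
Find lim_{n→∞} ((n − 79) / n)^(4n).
lim = e^(−316)

Rewrite as (1 − 79/n)^(4n). By the standard limit (1 + x/n)^n → e^x, we have (1 − 79/n)^n → e^(−79), and raising to the 4th power gives e^(−316).
More precisely, ln[(1 − 79/n)^(4n)] = 4n · ln(1 − 79/n) = 4n · (-79/n + O(1/n^2)) = -316 + O(1/n) → -316.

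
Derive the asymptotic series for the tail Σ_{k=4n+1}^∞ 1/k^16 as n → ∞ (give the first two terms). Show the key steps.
Σ_{k>4n} 1/k^16 = 1/(15 · (4n)^15) − 1/(2 · (4n)^16) + O(1/(4n)^17)

Compare to the integral: ∫_{4n}^∞ x^(−16) dx = [−x^(−15)/15]_{4n}^∞ = 1/((16−1)·(4n)^15). The Euler-Maclaurin correction adds −f(4n)/2 = −1/(2·(4n)^16). Euler-Maclaurin then gives
  Σ_{k>4n} 1/k^16 = ∫_{4n}^∞ dx/x^16 − 1/(2·(4n)^16) + O(1/(4n)^17).
(Equivalently this is ζ(16) − Σ_{k≤4n} 1/k^16.)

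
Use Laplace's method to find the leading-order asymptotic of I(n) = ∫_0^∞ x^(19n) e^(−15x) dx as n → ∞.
I(n) ~ (sqrt(2π·19n) / 15) · (19n/(15e))^(19n)

Write the integrand as exp(19n ln x − 15x) and set f(x) = 19n ln x − 15x. Then f'(x) = 19n/x − 15 = 0 at x* = 19n/15, and f''(x*) = −19n/x*^2 = −15^2/(19n). Laplace's method (interior maximum) gives
  I(n) ~ e^(f(x*)) · sqrt(2π / |f''(x*)|)
        = exp(19n ln(19n/15) − 19n) · sqrt(2π · 19n / 15^2)
        = (19n/15)^(19n) e^(−19n) · sqrt(2π·19n) / 15
        = (sqrt(2π·19n) / 15) · (19n/(15e))^(19n).
This matches Γ(19n+1)/15^(19n+1) with Stirling applied to Γ.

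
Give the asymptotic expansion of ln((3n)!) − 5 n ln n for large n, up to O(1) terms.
ln((3n)!) − 5 n ln n = −2 n ln n + 3(ln 3 − 1) n + (1/2) ln(2π·3n) + O(1/n)

Stirling: ln((3n)!) = 3n ln(3n) − 3n + (1/2) ln(2π·3n) + O(1/n).
Expand 3n ln(3n) = 3n (ln n + ln 3) = 3n ln n + 3n ln 3.
Subtract 5n ln n: leading term is (3 − 5) n ln n = −2 n ln n. The next term is 3n ln 3 − 3n = 3(ln 3 − 1) n. Then the (1/2) ln(2π·3n) correction.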